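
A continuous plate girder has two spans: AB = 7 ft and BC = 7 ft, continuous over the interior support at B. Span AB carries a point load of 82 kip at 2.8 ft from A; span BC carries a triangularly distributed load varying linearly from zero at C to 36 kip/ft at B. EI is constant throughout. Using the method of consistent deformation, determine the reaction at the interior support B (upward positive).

R_B = 147.4 kip

Take M_B as the redundant. Released structure: two simple spans AB and BC with a hinge at B.
End slopes at the hinge B, treating each span as simply supported:
  span AB: point load 82 at a = 2.8: Pab(L + a)/(6LEI) = 225/EI
  span BC: triangular load, peak 36: w₀L³/(45EI) = 274.4/EI
  relative rotation θ_0 = (225 + 274.4)/EI = 499.4/EI
A unit hogging moment at B produces rotation L₁/(3EI) + L₂/(3EI) = 4.667/EI.
Slope continuity at B: θ_0 = M_B·4.667/EI, so M_B = 499.4/4.667 = 107 kip·ft (hogging).
Span AB, ΣM about A with M_B applied at B: R_B^{AB}·7 = 229.6 + 107, so R_B^{AB} = 48.09 kip and R_A = 82 − 48.09 = 33.91 kip.
Span BC, ΣM about C: R_B^{BC}·7 = 588 + 107, so R_B^{BC} = 99.29 kip and R_C = 126 − 99.29 = 26.71 kip.
R_B = 48.09 + 99.29 = 147.4 kip.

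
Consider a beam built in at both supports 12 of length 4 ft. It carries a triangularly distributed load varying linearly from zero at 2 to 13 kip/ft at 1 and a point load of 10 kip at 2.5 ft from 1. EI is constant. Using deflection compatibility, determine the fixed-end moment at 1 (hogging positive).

M_1 = 13.92 kip·ft

Release both end moments; the primary structure is a simply-supported span 12 with redundants M_1 and M_2.
Simple-span end rotations at 1 and 2 under the given loads:
  at 1: triangular load, peak 13: w₀L³/(45EI) = 18.49/EI
  at 2: triangular load, peak 13: 7w₀L³/(360EI) = 16.18/EI
  at 1: point load 10 at a = 2.5: Pab(L + b)/(6LEI) = 8.594/EI
  at 2: point load 10 at a = 2.5: Pab(L + a)/(6LEI) = 10.16/EI
  θ_10 = 27.08/EI,  θ_20 = 26.33/EI
Flexibility coefficients: a unit moment at one end gives L/(3EI) there and L/(6EI) at the far end, so f₁₁ = f₂₂ = 1.333/EI and f₁₂ = f₂₁ = 0.6667/EI.
Compatibility — zero rotation at each built-in end:
  1.333 M_1 + 0.6667 M_2 = 27.08
  0.6667 M_1 + 1.333 M_2 = 26.33
Solving the pair gives M_1 = 13.92 kip·ft and M_2 = 12.79 kip·ft (hogging).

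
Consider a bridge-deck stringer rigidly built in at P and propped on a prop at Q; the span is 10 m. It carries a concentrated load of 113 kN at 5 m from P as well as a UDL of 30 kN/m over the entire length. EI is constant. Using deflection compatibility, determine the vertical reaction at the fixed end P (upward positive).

Remove the prop at Q; the released (primary) structure is a cantilever built in at P.
Deflection at Q on the released cantilever, summing each load's contribution:
  point load 113 at a = 5: Pa²(3L − a)/(6EI) = 11771/EI
  UDL 30: wL⁴/(8EI) = 37500/EI
  δ_0 = 49271/EI
Flexibility coefficient — unit upward force at Q: δ_{QQ} = L³/(3EI) = 333.3/EI.
Compatibility at Q: δ_0 − R_Q·δ_{QQ} = 0, so R_Q = 49271/333.3 = 147.8 kN.
Vertical equilibrium: R_P = ΣP − R_Q = 413 − 147.8 = 265.2 kN.

R_P = 265.2 kN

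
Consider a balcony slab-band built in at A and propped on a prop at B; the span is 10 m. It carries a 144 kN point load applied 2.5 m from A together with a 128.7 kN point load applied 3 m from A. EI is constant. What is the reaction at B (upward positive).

R_B = 28.01 kN

Release the roller at B. Primary structure: cantilever fixed at A.
Deflection at B on the released cantilever, summing each load's contribution:
  point load 144 at a = 2.5: Pa²(3L − a)/(6EI) = 4125/EI
  point load 128.7 at a = 3: Pa²(3L − a)/(6EI) = 5212/EI
  δ_0 = 9337/EI
Tip deflection under a unit load at B: L³/(3EI) = 333.3/EI.
The prop prevents deflection at B: R_B = δ_0/δ_{BB} = 9337/333.3 = 28.01 kN.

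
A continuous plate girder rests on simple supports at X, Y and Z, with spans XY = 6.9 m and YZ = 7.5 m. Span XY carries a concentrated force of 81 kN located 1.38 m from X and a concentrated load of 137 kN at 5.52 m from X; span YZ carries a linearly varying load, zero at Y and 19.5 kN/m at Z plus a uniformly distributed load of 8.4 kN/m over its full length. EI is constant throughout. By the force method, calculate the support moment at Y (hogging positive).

M_Y = 155 kN·m

Release continuity at Y by inserting a hinge; the redundant is the internal moment M_Y. The primary structure is two simply-supported spans XY and YZ.
End slopes at the hinge Y, treating each span as simply supported:
  span XY: point load 81 at a = 1.38: Pab(L + a)/(6LEI) = 123.4/EI
  span XY: point load 137 at a = 5.52: Pab(L + a)/(6LEI) = 313.1/EI
  span YZ: triangular load, peak 19.5: 7w₀L³/(360EI) = 160/EI
  span YZ: UDL 8.4: wL³/(24EI) = 147.7/EI
  relative rotation θ_0 = (436.5 + 307.6)/EI = 744.1/EI
A unit hogging moment at Y produces rotation L₁/(3EI) + L₂/(3EI) = 4.8/EI.
Compatibility: M_Y·(L₁+L₂)/(3EI) = θ_0, giving M_Y = 155 kN·m (hogging).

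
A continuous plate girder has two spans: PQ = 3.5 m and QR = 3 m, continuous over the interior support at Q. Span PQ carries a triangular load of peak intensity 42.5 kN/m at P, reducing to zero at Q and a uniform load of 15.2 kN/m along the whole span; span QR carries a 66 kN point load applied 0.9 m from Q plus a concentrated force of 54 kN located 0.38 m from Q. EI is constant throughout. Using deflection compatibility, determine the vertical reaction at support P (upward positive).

Take M_Q as the redundant. Released structure: two simple spans PQ and QR with a hinge at Q.
Discontinuity in slope at Q on the released structure — sum the simple-span end rotations:
  span PQ: triangular load, peak 42.5: 7w₀L³/(360EI) = 35.43/EI
  span PQ: UDL 15.2: wL³/(24EI) = 27.15/EI
  span QR: point load 66 at a = 0.9: Pab(L + b)/(6LEI) = 35.34/EI
  span QR: point load 54 at a = 0.38: Pab(L + b)/(6LEI) = 16.79/EI
  relative rotation θ_0 = (62.59 + 52.13)/EI = 114.7/EI
A unit hogging moment at Q produces rotation L₁/(3EI) + L₂/(3EI) = 2.167/EI.
Slope continuity at Q: θ_0 = M_Q·2.167/EI, so M_Q = 114.7/2.167 = 52.95 kN·m (hogging).
Span PQ, ΣM about P with M_Q applied at Q: R_Q^{PQ}·3.5 = 179.9 + 52.95, so R_Q^{PQ} = 66.52 kN and R_P = 127.6 − 66.52 = 61.06 kN.

R_P = 61.06 kN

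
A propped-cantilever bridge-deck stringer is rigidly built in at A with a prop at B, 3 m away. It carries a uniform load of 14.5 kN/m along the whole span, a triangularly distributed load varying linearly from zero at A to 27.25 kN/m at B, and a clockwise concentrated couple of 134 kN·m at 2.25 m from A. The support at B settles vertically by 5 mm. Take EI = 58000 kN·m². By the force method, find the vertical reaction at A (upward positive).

R_A = 14.99 kN

Remove the prop at B; the released (primary) structure is a cantilever built in at A.
Free-end deflection of the primary structure under the applied loading (downward +):
  UDL 14.5: wL⁴/(8EI) = 146.8/EI
  triangular load, peak 27.25 at the free end: 11w₀L⁴/(120EI) = 202.3/EI
  clockwise couple 134 at a = 2.25: M₀a(2L − a)/(2EI) = 565.3/EI
  δ_0 = 914.5/EI
Tip deflection under a unit load at B: L³/(3EI) = 9/EI.
With EI = 58000 kN·m²: δ_0 = 0.015766 m and δ_{BB} = 0.000155 m/kN.
Compatibility — the beam at B must follow the support down by 0.005 m: δ_0 − R_B·δ_{BB} = 0.005, so R_B = (0.015766 − 0.005)/0.000155 = 69.38 kN.
Vertical equilibrium: R_A = ΣP − R_B = 84.38 − 69.38 = 14.99 kN.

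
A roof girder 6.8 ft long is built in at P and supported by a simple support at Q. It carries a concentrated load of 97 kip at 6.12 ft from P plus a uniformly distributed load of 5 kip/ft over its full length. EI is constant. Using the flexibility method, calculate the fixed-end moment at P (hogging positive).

Release the roller at Q. Primary structure: cantilever fixed at P.
Primary-structure tip deflection at Q by superposition:
  point load 97 at a = 6.12: Pa²(3L − a)/(6EI) = 8647/EI
  UDL 5: wL⁴/(8EI) = 1336/EI
  δ_0 = 9983/EI
Flexibility coefficient — unit upward force at Q: δ_{QQ} = L³/(3EI) = 104.8/EI.
Compatibility at Q: δ_0 − R_Q·δ_{QQ} = 0, so R_Q = 9983/104.8 = 95.25 kip.
Moment equilibrium about P: M_P = Σ(load moments about P) − R_Q·L = 709.2 − 95.25×6.8 = 61.55 kip·ft.

M_P = 61.55 kip·ft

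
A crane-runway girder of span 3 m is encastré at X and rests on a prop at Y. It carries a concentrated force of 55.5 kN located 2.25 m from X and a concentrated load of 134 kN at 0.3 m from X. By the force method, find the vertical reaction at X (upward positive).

R_X = 152.4 kN

Choose R_Y as the redundant. The primary structure is the cantilever fixed at X.
Free-end deflection of the primary structure under the applied loading (downward +):
  point load 55.5 at a = 2.25: Pa²(3L − a)/(6EI) = 316.1/EI
  point load 134 at a = 0.3: Pa²(3L − a)/(6EI) = 17.49/EI
  δ_0 = 333.6/EI
Flexibility coefficient — unit upward force at Y: δ_{YY} = L³/(3EI) = 9/EI.
The prop prevents deflection at Y: R_Y = δ_0/δ_{YY} = 333.6/9 = 37.06 kN.
Vertical equilibrium: R_X = ΣP − R_Y = 189.5 − 37.06 = 152.4 kN.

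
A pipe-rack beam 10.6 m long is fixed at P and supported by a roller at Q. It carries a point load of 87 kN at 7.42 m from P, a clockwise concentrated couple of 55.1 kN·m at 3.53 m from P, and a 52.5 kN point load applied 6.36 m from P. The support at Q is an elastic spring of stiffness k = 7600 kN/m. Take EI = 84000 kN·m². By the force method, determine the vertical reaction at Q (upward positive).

R_Q = 73.97 kN

Release the roller at Q. Primary structure: cantilever fixed at P.
Deflection at Q on the released cantilever, summing each load's contribution:
  point load 87 at a = 7.42: Pa²(3L − a)/(6EI) = 19463/EI
  clockwise couple 55.1 at a = 3.53: M₀a(2L − a)/(2EI) = 1718/EI
  point load 52.5 at a = 6.36: Pa²(3L − a)/(6EI) = 9004/EI
  δ_0 = 30186/EI
Tip deflection under a unit load at Q: L³/(3EI) = 397/EI.
With EI = 84000 kN·m²: δ_0 = 0.35935 m and δ_{QQ} = 0.004726 m/kN.
Compatibility — the spring shortens by R_Q/k under the reaction it provides: δ_0 − R_Q·δ_{QQ} = R_Q/k. With 1/k = 0.000132 m/kN, R_Q = δ_0 / (δ_{QQ} + 1/k) = 0.35935 / (0.004726 + 0.000132) = 73.97 kN.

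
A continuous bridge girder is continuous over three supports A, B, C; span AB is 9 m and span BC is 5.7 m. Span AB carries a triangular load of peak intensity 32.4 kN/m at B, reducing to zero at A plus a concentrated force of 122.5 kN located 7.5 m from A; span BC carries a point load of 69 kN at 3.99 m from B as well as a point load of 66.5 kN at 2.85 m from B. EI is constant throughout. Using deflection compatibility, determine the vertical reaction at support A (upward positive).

R_A = 42.19 kN

Insert a hinge at B; M_B is the redundant, and each span becomes simply supported.
Discontinuity in slope at B on the released structure — sum the simple-span end rotations:
  span AB: triangular load, peak 32.4: w₀L³/(45EI) = 524.9/EI
  span AB: point load 122.5 at a = 7.5: Pab(L + a)/(6LEI) = 421.1/EI
  span BC: point load 69 at a = 3.99: Pab(L + b)/(6LEI) = 102/EI
  span BC: point load 66.5 at a = 2.85: Pab(L + b)/(6LEI) = 135/EI
  relative rotation θ_0 = (946 + 237)/EI = 1183/EI
A unit hogging moment at B produces rotation L₁/(3EI) + L₂/(3EI) = 4.9/EI.
Compatibility: M_B·(L₁+L₂)/(3EI) = θ_0, giving M_B = 241.4 kN·m (hogging).
Span AB, ΣM about A with M_B applied at B: R_B^{AB}·9 = 1794 + 241.4, so R_B^{AB} = 226.1 kN and R_A = 268.3 − 226.1 = 42.19 kN.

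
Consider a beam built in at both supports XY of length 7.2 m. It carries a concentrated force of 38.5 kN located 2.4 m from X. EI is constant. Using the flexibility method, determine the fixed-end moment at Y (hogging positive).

M_Y = 20.53 kN·m

Release both end moments; the primary structure is a simply-supported span XY with redundants M_X and M_Y.
End rotations of the released simple span under the applied load (×1/EI):
  at X: point load 38.5 at a = 2.4: Pab(L + b)/(6LEI) = 123.2/EI
  at Y: point load 38.5 at a = 2.4: Pab(L + a)/(6LEI) = 98.56/EI
  θ_X0 = 123.2/EI,  θ_Y0 = 98.56/EI
Flexibility coefficients: a unit moment at one end gives L/(3EI) there and L/(6EI) at the far end, so f₁₁ = f₂₂ = 2.4/EI and f₁₂ = f₂₁ = 1.2/EI.
Compatibility — zero rotation at each built-in end:
  2.4 M_X + 1.2 M_Y = 123.2
  1.2 M_X + 2.4 M_Y = 98.56
Solving the pair gives M_X = 41.07 kN·m and M_Y = 20.53 kN·m (hogging).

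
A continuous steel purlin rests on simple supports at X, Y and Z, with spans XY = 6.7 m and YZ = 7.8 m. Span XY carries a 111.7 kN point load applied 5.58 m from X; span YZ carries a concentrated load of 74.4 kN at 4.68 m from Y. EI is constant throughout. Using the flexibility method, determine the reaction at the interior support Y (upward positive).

Release continuity at Y by inserting a hinge; the redundant is the internal moment M_Y. The primary structure is two simply-supported spans XY and YZ.
End slopes at the hinge Y, treating each span as simply supported:
  span XY: point load 111.7 at a = 5.58: Pab(L + a)/(6LEI) = 213.2/EI
  span YZ: point load 74.4 at a = 4.68: Pab(L + b)/(6LEI) = 253.5/EI
  relative rotation θ_0 = (213.2 + 253.5)/EI = 466.7/EI
A unit hogging moment at Y produces rotation L₁/(3EI) + L₂/(3EI) = 4.833/EI.
Compatibility: M_Y·(L₁+L₂)/(3EI) = θ_0, giving M_Y = 96.56 kN·m (hogging).
Span XY, ΣM about X with M_Y applied at Y: R_Y^{XY}·6.7 = 623.3 + 96.56, so R_Y^{XY} = 107.4 kN and R_X = 111.7 − 107.4 = 4.26 kN.
Span YZ, ΣM about Z: R_Y^{YZ}·7.8 = 232.1 + 96.56, so R_Y^{YZ} = 42.14 kN and R_Z = 74.4 − 42.14 = 32.26 kN.
R_Y = 107.4 + 42.14 = 149.6 kN.

R_Y = 149.6 kN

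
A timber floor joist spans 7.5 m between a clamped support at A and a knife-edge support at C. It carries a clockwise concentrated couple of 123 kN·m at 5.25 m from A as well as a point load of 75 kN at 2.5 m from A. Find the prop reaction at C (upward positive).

R_C = 33.5 kN

Release the roller at C. Primary structure: cantilever fixed at A.
Primary-structure tip deflection at C by superposition:
  clockwise couple 123 at a = 5.25: M₀a(2L − a)/(2EI) = 3148/EI
  point load 75 at a = 2.5: Pa²(3L − a)/(6EI) = 1562/EI
  δ_0 = 4711/EI
Flexibility coefficient — unit upward force at C: δ_{CC} = L³/(3EI) = 140.6/EI.
The prop prevents deflection at C: R_C = δ_0/δ_{CC} = 4711/140.6 = 33.5 kN.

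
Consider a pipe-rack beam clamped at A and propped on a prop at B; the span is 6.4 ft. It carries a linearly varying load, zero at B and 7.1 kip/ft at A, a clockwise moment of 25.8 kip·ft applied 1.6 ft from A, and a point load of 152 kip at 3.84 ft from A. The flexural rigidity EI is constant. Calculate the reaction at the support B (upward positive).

R_B = 72.85 kip

Take the reaction at B as the redundant and release it; the primary structure is a cantilever fixed at A.
Deflection at B on the released cantilever, summing each load's contribution:
  triangular load, peak 7.1 at the fixed end: w₀L⁴/(30EI) = 397.1/EI
  clockwise couple 25.8 at a = 1.6: M₀a(2L − a)/(2EI) = 231.2/EI
  point load 152 at a = 3.84: Pa²(3L − a)/(6EI) = 5738/EI
  δ_0 = 6366/EI
Flexibility coefficient — unit upward force at B: δ_{BB} = L³/(3EI) = 87.38/EI.
Compatibility at B: δ_0 − R_B·δ_{BB} = 0, so R_B = 6366/87.38 = 72.85 kip.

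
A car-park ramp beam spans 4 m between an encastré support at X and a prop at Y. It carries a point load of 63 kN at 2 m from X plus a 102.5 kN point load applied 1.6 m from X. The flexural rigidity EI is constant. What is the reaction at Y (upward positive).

R_Y = 41.01 kN

Take the reaction at Y as the redundant and release it; the primary structure is a cantilever fixed at X.
Downward deflection at the released point Y due to the loads:
  point load 63 at a = 2: Pa²(3L − a)/(6EI) = 420/EI
  point load 102.5 at a = 1.6: Pa²(3L − a)/(6EI) = 454.8/EI
  δ_0 = 874.8/EI
Tip deflection under a unit load at Y: L³/(3EI) = 21.33/EI.
The prop prevents deflection at Y: R_Y = δ_0/δ_{YY} = 874.8/21.33 = 41.01 kN.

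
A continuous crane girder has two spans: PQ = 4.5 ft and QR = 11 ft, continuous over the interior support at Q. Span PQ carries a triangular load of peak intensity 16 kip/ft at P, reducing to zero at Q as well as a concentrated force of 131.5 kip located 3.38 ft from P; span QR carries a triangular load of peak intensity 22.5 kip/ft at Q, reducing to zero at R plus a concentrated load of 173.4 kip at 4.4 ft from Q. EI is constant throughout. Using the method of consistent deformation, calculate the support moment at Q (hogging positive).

Take M_Q as the redundant. Released structure: two simple spans PQ and QR with a hinge at Q.
Discontinuity in slope at Q on the released structure — sum the simple-span end rotations:
  span PQ: triangular load, peak 16: 7w₀L³/(360EI) = 28.35/EI
  span PQ: point load 131.5 at a = 3.38: Pab(L + a)/(6LEI) = 145.3/EI
  span QR: triangular load, peak 22.5: w₀L³/(45EI) = 665.5/EI
  span QR: point load 173.4 at a = 4.4: Pab(L + b)/(6LEI) = 1343/EI
  relative rotation θ_0 = (173.6 + 2008)/EI = 2182/EI
A unit hogging moment at Q produces rotation L₁/(3EI) + L₂/(3EI) = 5.167/EI.
Slope continuity at Q: θ_0 = M_Q·5.167/EI, so M_Q = 2182/5.167 = 422.3 kip·ft (hogging).

M_Q = 422.3 kip·ft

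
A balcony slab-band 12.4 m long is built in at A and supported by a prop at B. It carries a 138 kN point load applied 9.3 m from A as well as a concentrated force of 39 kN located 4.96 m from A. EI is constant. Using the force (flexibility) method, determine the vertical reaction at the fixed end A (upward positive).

Release the roller at B. Primary structure: cantilever fixed at A.
Downward deflection at the released point B due to the loads:
  point load 138 at a = 9.3: Pa²(3L − a)/(6EI) = 55501/EI
  point load 39 at a = 4.96: Pa²(3L − a)/(6EI) = 5156/EI
  δ_0 = 60656/EI
Tip deflection under a unit load at B: L³/(3EI) = 635.5/EI.
Compatibility at B: δ_0 − R_B·δ_{BB} = 0, so R_B = 60656/635.5 = 95.44 kN.
Vertical equilibrium: R_A = ΣP − R_B = 177 − 95.44 = 81.56 kN.

R_A = 81.56 kN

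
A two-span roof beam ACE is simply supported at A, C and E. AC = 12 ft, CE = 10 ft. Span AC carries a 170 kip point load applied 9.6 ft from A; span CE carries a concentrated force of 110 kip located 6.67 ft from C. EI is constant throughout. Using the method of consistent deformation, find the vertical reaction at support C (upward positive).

R_C = 215.6 kip

Release continuity at C by inserting a hinge; the redundant is the internal moment M_C. The primary structure is two simply-supported spans AC and CE.
Rotations at C on the released spans (each span's end-slope, ×1/EI):
  span AC: point load 170 at a = 9.6: Pab(L + a)/(6LEI) = 1175/EI
  span CE: point load 110 at a = 6.67: Pab(L + b)/(6LEI) = 542.8/EI
  relative rotation θ_0 = (1175 + 542.8)/EI = 1718/EI
A unit hogging moment at C produces rotation L₁/(3EI) + L₂/(3EI) = 7.333/EI.
Slope continuity at C: θ_0 = M_C·7.333/EI, so M_C = 1718/7.333 = 234.3 kip·ft (hogging).
Span AC, ΣM about A with M_C applied at C: R_C^{AC}·12 = 1632 + 234.3, so R_C^{AC} = 155.5 kip and R_A = 170 − 155.5 = 14.48 kip.
Span CE, ΣM about E: R_C^{CE}·10 = 366.3 + 234.3, so R_C^{CE} = 60.06 kip and R_E = 110 − 60.06 = 49.94 kip.
R_C = 155.5 + 60.06 = 215.6 kip.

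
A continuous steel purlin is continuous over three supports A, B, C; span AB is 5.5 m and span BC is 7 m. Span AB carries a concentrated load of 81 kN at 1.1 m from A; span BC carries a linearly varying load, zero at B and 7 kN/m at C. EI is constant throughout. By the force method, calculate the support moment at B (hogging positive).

Insert a hinge at B; M_B is the redundant, and each span becomes simply supported.
End slopes at the hinge B, treating each span as simply supported:
  span AB: point load 81 at a = 1.1: Pab(L + a)/(6LEI) = 78.41/EI
  span BC: triangular load, peak 7: 7w₀L³/(360EI) = 46.69/EI
  relative rotation θ_0 = (78.41 + 46.69)/EI = 125.1/EI
A unit hogging moment at B produces rotation L₁/(3EI) + L₂/(3EI) = 4.167/EI.
Compatibility: M_B·(L₁+L₂)/(3EI) = θ_0, giving M_B = 30.02 kN·m (hogging).

M_B = 30.02 kN·m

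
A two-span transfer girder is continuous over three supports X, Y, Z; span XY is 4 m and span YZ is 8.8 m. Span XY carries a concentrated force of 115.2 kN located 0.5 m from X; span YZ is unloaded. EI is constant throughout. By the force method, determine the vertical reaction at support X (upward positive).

R_X = 98.59 kN

Insert a hinge at Y; M_Y is the redundant, and each span becomes simply supported.
Rotations at Y on the released spans (each span's end-slope, ×1/EI):
  span XY: point load 115.2 at a = 0.5: Pab(L + a)/(6LEI) = 37.8/EI
  relative rotation θ_0 = (37.8 + 0)/EI = 37.8/EI
A unit hogging moment at Y produces rotation L₁/(3EI) + L₂/(3EI) = 4.267/EI.
Slope continuity at Y: θ_0 = M_Y·4.267/EI, so M_Y = 37.8/4.267 = 8.859 kN·m (hogging).
Span XY, ΣM about X with M_Y applied at Y: R_Y^{XY}·4 = 57.6 + 8.859, so R_Y^{XY} = 16.61 kN and R_X = 115.2 − 16.61 = 98.59 kN.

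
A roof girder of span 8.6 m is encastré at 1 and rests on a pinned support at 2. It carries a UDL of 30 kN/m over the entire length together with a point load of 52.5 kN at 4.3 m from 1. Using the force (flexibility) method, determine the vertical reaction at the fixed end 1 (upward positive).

Choose R_2 as the redundant. The primary structure is the cantilever fixed at 1.
Free-end deflection of the primary structure under the applied loading (downward +):
  UDL 30: wL⁴/(8EI) = 20513/EI
  point load 52.5 at a = 4.3: Pa²(3L − a)/(6EI) = 3478/EI
  δ_0 = 23991/EI
Tip deflection under a unit load at 2: L³/(3EI) = 212/EI.
The prop prevents deflection at 2: R_2 = δ_0/δ_{22} = 23991/212 = 113.2 kN.
Vertical equilibrium: R_1 = ΣP − R_2 = 310.5 − 113.2 = 197.3 kN.

R_1 = 197.3 kN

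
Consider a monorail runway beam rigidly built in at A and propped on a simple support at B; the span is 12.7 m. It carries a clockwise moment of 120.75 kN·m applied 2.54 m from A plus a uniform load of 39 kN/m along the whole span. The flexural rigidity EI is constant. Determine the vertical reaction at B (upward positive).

Release the roller at B. Primary structure: cantilever fixed at A.
Free-end deflection of the primary structure under the applied loading (downward +):
  clockwise couple 120.75 at a = 2.54: M₀a(2L − a)/(2EI) = 3506/EI
  UDL 39: wL⁴/(8EI) = 126821/EI
  δ_0 = 130326/EI
Tip deflection under a unit load at B: L³/(3EI) = 682.8/EI.
Compatibility at B: δ_0 − R_B·δ_{BB} = 0, so R_B = 130326/682.8 = 190.9 kN.

R_B = 190.9 kN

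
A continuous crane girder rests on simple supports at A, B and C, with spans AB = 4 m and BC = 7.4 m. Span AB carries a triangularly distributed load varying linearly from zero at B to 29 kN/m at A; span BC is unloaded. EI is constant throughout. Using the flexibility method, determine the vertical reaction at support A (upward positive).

R_A = 36.29 kN

Release continuity at B by inserting a hinge; the redundant is the internal moment M_B. The primary structure is two simply-supported spans AB and BC.
Rotations at B on the released spans (each span's end-slope, ×1/EI):
  span AB: triangular load, peak 29: 7w₀L³/(360EI) = 36.09/EI
  relative rotation θ_0 = (36.09 + 0)/EI = 36.09/EI
A unit hogging moment at B produces rotation L₁/(3EI) + L₂/(3EI) = 3.8/EI.
Compatibility: M_B·(L₁+L₂)/(3EI) = θ_0, giving M_B = 9.497 kN·m (hogging).
Span AB, ΣM about A with M_B applied at B: R_B^{AB}·4 = 77.33 + 9.497, so R_B^{AB} = 21.71 kN and R_A = 58 − 21.71 = 36.29 kN.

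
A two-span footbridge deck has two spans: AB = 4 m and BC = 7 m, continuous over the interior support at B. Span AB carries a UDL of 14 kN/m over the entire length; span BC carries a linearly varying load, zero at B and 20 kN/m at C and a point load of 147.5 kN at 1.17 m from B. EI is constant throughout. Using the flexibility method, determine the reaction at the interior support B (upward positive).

Release continuity at B by inserting a hinge; the redundant is the internal moment M_B. The primary structure is two simply-supported spans AB and BC.
End slopes at the hinge B, treating each span as simply supported:
  span AB: UDL 14: wL³/(24EI) = 37.33/EI
  span BC: triangular load, peak 20: 7w₀L³/(360EI) = 133.4/EI
  span BC: point load 147.5 at a = 1.17: Pab(L + b)/(6LEI) = 307.3/EI
  relative rotation θ_0 = (37.33 + 440.7)/EI = 478.1/EI
A unit hogging moment at B produces rotation L₁/(3EI) + L₂/(3EI) = 3.667/EI.
Slope continuity at B: θ_0 = M_B·3.667/EI, so M_B = 478.1/3.667 = 130.4 kN·m (hogging).
Span AB, ΣM about A with M_B applied at B: R_B^{AB}·4 = 112 + 130.4, so R_B^{AB} = 60.6 kN and R_A = 56 − 60.6 = -4.595 kN.
Span BC, ΣM about C: R_B^{BC}·7 = 1023 + 130.4, so R_B^{BC} = 164.8 kN and R_C = 217.5 − 164.8 = 52.69 kN.
R_B = 60.6 + 164.8 = 225.4 kN.

R_B = 225.4 kN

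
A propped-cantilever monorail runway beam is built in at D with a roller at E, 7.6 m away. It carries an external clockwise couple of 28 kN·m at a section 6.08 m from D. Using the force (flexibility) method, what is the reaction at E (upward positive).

R_E = 5.305 kN

Take the reaction at E as the redundant and release it; the primary structure is a cantilever fixed at D.
Free-end deflection of the primary structure under the applied loading (downward +):
  clockwise couple 28 at a = 6.08: M₀a(2L − a)/(2EI) = 776.3/EI
Flexibility coefficient — unit upward force at E: δ_{EE} = L³/(3EI) = 146.3/EI.
The prop prevents deflection at E: R_E = δ_0/δ_{EE} = 776.3/146.3 = 5.305 kN.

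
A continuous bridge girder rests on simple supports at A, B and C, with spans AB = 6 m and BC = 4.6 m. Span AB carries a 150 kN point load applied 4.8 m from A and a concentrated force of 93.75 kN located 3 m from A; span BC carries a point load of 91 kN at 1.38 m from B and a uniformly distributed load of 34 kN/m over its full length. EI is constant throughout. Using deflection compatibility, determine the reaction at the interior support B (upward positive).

Release continuity at B by inserting a hinge; the redundant is the internal moment M_B. The primary structure is two simply-supported spans AB and BC.
Rotations at B on the released spans (each span's end-slope, ×1/EI):
  span AB: point load 150 at a = 4.8: Pab(L + a)/(6LEI) = 259.2/EI
  span AB: point load 93.75 at a = 3: Pab(L + a)/(6LEI) = 210.9/EI
  span BC: point load 91 at a = 1.38: Pab(L + b)/(6LEI) = 114.6/EI
  span BC: UDL 34: wL³/(24EI) = 137.9/EI
  relative rotation θ_0 = (470.1 + 252.5)/EI = 722.6/EI
A unit hogging moment at B produces rotation L₁/(3EI) + L₂/(3EI) = 3.533/EI.
Compatibility: M_B·(L₁+L₂)/(3EI) = θ_0, giving M_B = 204.5 kN·m (hogging).
Span AB, ΣM about A with M_B applied at B: R_B^{AB}·6 = 1001 + 204.5, so R_B^{AB} = 201 kN and R_A = 243.8 − 201 = 42.79 kN.
Span BC, ΣM about C: R_B^{BC}·4.6 = 652.7 + 204.5, so R_B^{BC} = 186.4 kN and R_C = 247.4 − 186.4 = 61.04 kN.
R_B = 201 + 186.4 = 387.3 kN.

R_B = 387.3 kN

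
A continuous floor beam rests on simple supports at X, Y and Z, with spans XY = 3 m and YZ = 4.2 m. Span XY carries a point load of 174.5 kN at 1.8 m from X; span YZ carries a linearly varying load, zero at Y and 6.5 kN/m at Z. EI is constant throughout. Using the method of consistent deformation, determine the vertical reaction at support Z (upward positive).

Insert a hinge at Y; M_Y is the redundant, and each span becomes simply supported.
Discontinuity in slope at Y on the released structure — sum the simple-span end rotations:
  span XY: point load 174.5 at a = 1.8: Pab(L + a)/(6LEI) = 100.5/EI
  span YZ: triangular load, peak 6.5: 7w₀L³/(360EI) = 9.364/EI
  relative rotation θ_0 = (100.5 + 9.364)/EI = 109.9/EI
A unit hogging moment at Y produces rotation L₁/(3EI) + L₂/(3EI) = 2.4/EI.
Slope continuity at Y: θ_0 = M_Y·2.4/EI, so M_Y = 109.9/2.4 = 45.78 kN·m (hogging).
Span YZ, ΣM about Z: R_Y^{YZ}·4.2 = 19.11 + 45.78, so R_Y^{YZ} = 15.45 kN and R_Z = 13.65 − 15.45 = -1.8 kN.

R_Z = -1.8 kN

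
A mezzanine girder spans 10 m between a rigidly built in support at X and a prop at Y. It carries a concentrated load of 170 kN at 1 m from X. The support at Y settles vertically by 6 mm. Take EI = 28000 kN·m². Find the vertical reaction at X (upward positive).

Choose R_Y as the redundant. The primary structure is the cantilever fixed at X.
Deflection at Y on the released cantilever, summing each load's contribution:
  point load 170 at a = 1: Pa²(3L − a)/(6EI) = 821.7/EI
Flexibility coefficient — unit upward force at Y: δ_{YY} = L³/(3EI) = 333.3/EI.
With EI = 28000 kN·m²: δ_0 = 0.029345 m and δ_{YY} = 0.011905 m/kN.
Compatibility — the beam at Y must follow the support down by 0.006 m: δ_0 − R_Y·δ_{YY} = 0.006, so R_Y = (0.029345 − 0.006)/0.011905 = 1.961 kN.
Vertical equilibrium: R_X = ΣP − R_Y = 170 − 1.961 = 168 kN.

R_X = 168 kN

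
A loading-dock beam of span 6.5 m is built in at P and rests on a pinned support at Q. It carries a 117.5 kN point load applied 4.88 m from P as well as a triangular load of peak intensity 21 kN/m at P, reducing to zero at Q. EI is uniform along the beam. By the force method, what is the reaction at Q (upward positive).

R_Q = 88.13 kN

Take the reaction at Q as the redundant and release it; the primary structure is a cantilever fixed at P.
Downward deflection at the released point Q due to the loads:
  point load 117.5 at a = 4.88: Pa²(3L − a)/(6EI) = 6818/EI
  triangular load, peak 21 at the fixed end: w₀L⁴/(30EI) = 1250/EI
  δ_0 = 8068/EI
Flexibility coefficient — unit upward force at Q: δ_{QQ} = L³/(3EI) = 91.54/EI.
Compatibility at Q: δ_0 − R_Q·δ_{QQ} = 0, so R_Q = 8068/91.54 = 88.13 kN.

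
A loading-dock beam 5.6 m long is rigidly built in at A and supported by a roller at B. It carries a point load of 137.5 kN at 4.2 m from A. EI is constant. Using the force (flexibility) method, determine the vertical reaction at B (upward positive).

Remove the prop at B; the released (primary) structure is a cantilever built in at A.
Downward deflection at the released point B due to the loads:
  point load 137.5 at a = 4.2: Pa²(3L − a)/(6EI) = 5094/EI
Flexibility coefficient — unit upward force at B: δ_{BB} = L³/(3EI) = 58.54/EI.
Compatibility at B: δ_0 − R_B·δ_{BB} = 0, so R_B = 5094/58.54 = 87.01 kN.

R_B = 87.01 kN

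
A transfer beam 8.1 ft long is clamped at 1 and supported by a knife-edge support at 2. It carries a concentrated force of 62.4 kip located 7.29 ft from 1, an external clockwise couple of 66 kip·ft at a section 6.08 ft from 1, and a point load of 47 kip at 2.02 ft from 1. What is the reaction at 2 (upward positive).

Release the roller at 2. Primary structure: cantilever fixed at 1.
Primary-structure tip deflection at 2 by superposition:
  point load 62.4 at a = 7.29: Pa²(3L − a)/(6EI) = 9401/EI
  clockwise couple 66 at a = 6.08: M₀a(2L − a)/(2EI) = 2030/EI
  point load 47 at a = 2.02: Pa²(3L − a)/(6EI) = 712.1/EI
  δ_0 = 12144/EI
Tip deflection under a unit load at 2: L³/(3EI) = 177.1/EI.
The prop prevents deflection at 2: R_2 = δ_0/δ_{22} = 12144/177.1 = 68.55 kip.

R_2 = 68.55 kip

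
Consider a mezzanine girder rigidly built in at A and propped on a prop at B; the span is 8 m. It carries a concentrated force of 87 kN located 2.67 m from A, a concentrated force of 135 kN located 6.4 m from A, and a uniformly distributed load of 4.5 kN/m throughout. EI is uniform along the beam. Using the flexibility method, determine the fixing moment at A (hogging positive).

Choose R_B as the redundant. The primary structure is the cantilever fixed at A.
Primary-structure tip deflection at B by superposition:
  point load 87 at a = 2.67: Pa²(3L − a)/(6EI) = 2205/EI
  point load 135 at a = 6.4: Pa²(3L − a)/(6EI) = 16220/EI
  UDL 4.5: wL⁴/(8EI) = 2304/EI
  δ_0 = 20729/EI
Flexibility coefficient — unit upward force at B: δ_{BB} = L³/(3EI) = 170.7/EI.
The prop prevents deflection at B: R_B = δ_0/δ_{BB} = 20729/170.7 = 121.5 kN.
Moment equilibrium about A: M_A = Σ(load moments about A) − R_B·L = 1240 − 121.5×8 = 268.6 kN·m.

M_A = 268.6 kN·m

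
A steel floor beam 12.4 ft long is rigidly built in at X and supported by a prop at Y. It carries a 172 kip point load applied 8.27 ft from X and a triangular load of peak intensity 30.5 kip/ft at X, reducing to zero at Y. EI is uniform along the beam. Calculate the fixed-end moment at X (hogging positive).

M_X = 628.4 kip·ft

Choose R_Y as the redundant. The primary structure is the cantilever fixed at X.
Primary-structure tip deflection at Y by superposition:
  point load 172 at a = 8.27: Pa²(3L − a)/(6EI) = 56720/EI
  triangular load, peak 30.5 at the fixed end: w₀L⁴/(30EI) = 24036/EI
  δ_0 = 80756/EI
Flexibility coefficient — unit upward force at Y: δ_{YY} = L³/(3EI) = 635.5/EI.
Compatibility at Y: δ_0 − R_Y·δ_{YY} = 0, so R_Y = 80756/635.5 = 127.1 kip.
Moment equilibrium about X: M_X = Σ(load moments about X) − R_Y·L = 2204 − 127.1×12.4 = 628.4 kip·ft.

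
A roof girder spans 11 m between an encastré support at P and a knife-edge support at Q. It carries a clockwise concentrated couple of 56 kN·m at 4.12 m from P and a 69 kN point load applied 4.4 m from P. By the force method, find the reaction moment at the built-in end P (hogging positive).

M_P = 150.6 kN·m

Remove the prop at Q; the released (primary) structure is a cantilever built in at P.
Downward deflection at the released point Q due to the loads:
  clockwise couple 56 at a = 4.12: M₀a(2L − a)/(2EI) = 2063/EI
  point load 69 at a = 4.4: Pa²(3L − a)/(6EI) = 6368/EI
  δ_0 = 8430/EI
Tip deflection under a unit load at Q: L³/(3EI) = 443.7/EI.
Compatibility at Q: δ_0 − R_Q·δ_{QQ} = 0, so R_Q = 8430/443.7 = 19 kN.
Moment equilibrium about P: M_P = Σ(load moments about P) − R_Q·L = 359.6 − 19×11 = 150.6 kN·m.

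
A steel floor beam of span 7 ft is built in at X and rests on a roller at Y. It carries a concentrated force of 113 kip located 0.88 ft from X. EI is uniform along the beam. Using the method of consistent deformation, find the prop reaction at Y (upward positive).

R_Y = 2.567 kip

Release the roller at Y. Primary structure: cantilever fixed at X.
Free-end deflection of the primary structure under the applied loading (downward +):
  point load 113 at a = 0.88: Pa²(3L − a)/(6EI) = 293.4/EI
Flexibility coefficient — unit upward force at Y: δ_{YY} = L³/(3EI) = 114.3/EI.
The prop prevents deflection at Y: R_Y = δ_0/δ_{YY} = 293.4/114.3 = 2.567 kip.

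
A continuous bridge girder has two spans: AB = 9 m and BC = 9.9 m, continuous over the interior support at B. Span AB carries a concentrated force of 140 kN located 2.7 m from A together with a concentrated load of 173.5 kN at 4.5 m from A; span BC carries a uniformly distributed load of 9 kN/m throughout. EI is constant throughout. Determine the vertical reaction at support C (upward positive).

Insert a hinge at B; M_B is the redundant, and each span becomes simply supported.
End slopes at the hinge B, treating each span as simply supported:
  span AB: point load 140 at a = 2.7: Pab(L + a)/(6LEI) = 516/EI
  span AB: point load 173.5 at a = 4.5: Pab(L + a)/(6LEI) = 878.3/EI
  span BC: UDL 9: wL³/(24EI) = 363.9/EI
  relative rotation θ_0 = (1394 + 363.9)/EI = 1758/EI
A unit hogging moment at B produces rotation L₁/(3EI) + L₂/(3EI) = 6.3/EI.
Compatibility: M_B·(L₁+L₂)/(3EI) = θ_0, giving M_B = 279.1 kN·m (hogging).
Span BC, ΣM about C: R_B^{BC}·9.9 = 441 + 279.1, so R_B^{BC} = 72.74 kN and R_C = 89.1 − 72.74 = 16.36 kN.

R_C = 16.36 kN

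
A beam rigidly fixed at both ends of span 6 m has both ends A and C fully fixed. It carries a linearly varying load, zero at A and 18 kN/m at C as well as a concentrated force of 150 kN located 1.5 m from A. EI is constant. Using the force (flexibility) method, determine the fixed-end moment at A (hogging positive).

Take the two fixed-end moments M_A, M_C as redundants; the released structure is the simple span AC.
On the primary (simply-supported) span, the end slopes from the loading are:
  at A: triangular load, peak 18: 7w₀L³/(360EI) = 75.6/EI
  at C: triangular load, peak 18: w₀L³/(45EI) = 86.4/EI
  at A: point load 150 at a = 1.5: Pab(L + b)/(6LEI) = 295.3/EI
  at C: point load 150 at a = 1.5: Pab(L + a)/(6LEI) = 210.9/EI
  θ_A0 = 370.9/EI,  θ_C0 = 297.3/EI
Flexibility coefficients: a unit moment at one end gives L/(3EI) there and L/(6EI) at the far end, so f₁₁ = f₂₂ = 2/EI and f₁₂ = f₂₁ = 1/EI.
Compatibility — zero rotation at each built-in end:
  2 M_A + 1 M_C = 370.9
  1 M_A + 2 M_C = 297.3
Solving the pair gives M_A = 148.2 kN·m and M_C = 74.59 kN·m (hogging).

M_A = 148.2 kN·m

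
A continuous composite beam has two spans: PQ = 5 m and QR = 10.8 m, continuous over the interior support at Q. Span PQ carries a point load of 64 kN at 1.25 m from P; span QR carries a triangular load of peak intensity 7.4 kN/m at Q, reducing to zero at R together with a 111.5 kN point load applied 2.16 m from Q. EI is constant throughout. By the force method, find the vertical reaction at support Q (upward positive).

Insert a hinge at Q; M_Q is the redundant, and each span becomes simply supported.
Rotations at Q on the released spans (each span's end-slope, ×1/EI):
  span PQ: point load 64 at a = 1.25: Pab(L + a)/(6LEI) = 62.5/EI
  span QR: triangular load, peak 7.4: w₀L³/(45EI) = 207.2/EI
  span QR: point load 111.5 at a = 2.16: Pab(L + b)/(6LEI) = 624.3/EI
  relative rotation θ_0 = (62.5 + 831.4)/EI = 893.9/EI
A unit hogging moment at Q produces rotation L₁/(3EI) + L₂/(3EI) = 5.267/EI.
Compatibility: M_Q·(L₁+L₂)/(3EI) = θ_0, giving M_Q = 169.7 kN·m (hogging).
Span PQ, ΣM about P with M_Q applied at Q: R_Q^{PQ}·5 = 80 + 169.7, so R_Q^{PQ} = 49.95 kN and R_P = 64 − 49.95 = 14.05 kN.
Span QR, ΣM about R: R_Q^{QR}·10.8 = 1251 + 169.7, so R_Q^{QR} = 131.6 kN and R_R = 151.5 − 131.6 = 19.9 kN.
R_Q = 49.95 + 131.6 = 181.5 kN.

R_Q = 181.5 kN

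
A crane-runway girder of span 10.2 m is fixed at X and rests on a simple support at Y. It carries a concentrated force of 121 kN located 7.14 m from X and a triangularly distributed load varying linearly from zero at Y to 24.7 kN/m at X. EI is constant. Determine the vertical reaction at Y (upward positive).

R_Y = 93.38 kN

Take the reaction at Y as the redundant and release it; the primary structure is a cantilever fixed at X.
Free-end deflection of the primary structure under the applied loading (downward +):
  point load 121 at a = 7.14: Pa²(3L − a)/(6EI) = 24119/EI
  triangular load, peak 24.7 at the fixed end: w₀L⁴/(30EI) = 8912/EI
  δ_0 = 33031/EI
Tip deflection under a unit load at Y: L³/(3EI) = 353.7/EI.
The prop prevents deflection at Y: R_Y = δ_0/δ_{YY} = 33031/353.7 = 93.38 kN.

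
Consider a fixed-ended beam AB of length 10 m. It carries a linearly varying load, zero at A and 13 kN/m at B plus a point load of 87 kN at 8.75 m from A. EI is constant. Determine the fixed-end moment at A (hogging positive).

M_A = 55.23 kN·m

Take the two fixed-end moments M_A, M_B as redundants; the released structure is the simple span AB.
Simple-span end rotations at A and B under the given loads:
  at A: triangular load, peak 13: 7w₀L³/(360EI) = 252.8/EI
  at B: triangular load, peak 13: w₀L³/(45EI) = 288.9/EI
  at A: point load 87 at a = 8.75: Pab(L + b)/(6LEI) = 178.4/EI
  at B: point load 87 at a = 8.75: Pab(L + a)/(6LEI) = 297.4/EI
  θ_A0 = 431.2/EI,  θ_B0 = 586.3/EI
Flexibility coefficients: a unit moment at one end gives L/(3EI) there and L/(6EI) at the far end, so f₁₁ = f₂₂ = 3.333/EI and f₁₂ = f₂₁ = 1.667/EI.
Compatibility — zero rotation at each built-in end:
  3.333 M_A + 1.667 M_B = 431.2
  1.667 M_A + 3.333 M_B = 586.3
Solving the pair gives M_A = 55.23 kN·m and M_B = 148.3 kN·m (hogging).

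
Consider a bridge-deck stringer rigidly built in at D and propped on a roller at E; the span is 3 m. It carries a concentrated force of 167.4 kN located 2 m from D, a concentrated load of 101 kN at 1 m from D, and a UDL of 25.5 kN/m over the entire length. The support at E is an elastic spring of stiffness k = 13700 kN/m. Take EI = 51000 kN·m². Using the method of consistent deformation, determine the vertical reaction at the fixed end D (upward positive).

R_D = 252.6 kN

Take the reaction at E as the redundant and release it; the primary structure is a cantilever fixed at D.
Free-end deflection of the primary structure under the applied loading (downward +):
  point load 167.4 at a = 2: Pa²(3L − a)/(6EI) = 781.2/EI
  point load 101 at a = 1: Pa²(3L − a)/(6EI) = 134.7/EI
  UDL 25.5: wL⁴/(8EI) = 258.2/EI
  δ_0 = 1174/EI
Tip deflection under a unit load at E: L³/(3EI) = 9/EI.
With EI = 51000 kN·m²: δ_0 = 0.023021 m and δ_{EE} = 0.000176 m/kN.
Compatibility — the spring shortens by R_E/k under the reaction it provides: δ_0 − R_E·δ_{EE} = R_E/k. With 1/k = 0.000073 m/kN, R_E = δ_0 / (δ_{EE} + 1/k) = 0.023021 / (0.000176 + 0.000073) = 92.28 kN.
Vertical equilibrium: R_D = ΣP − R_E = 344.9 − 92.28 = 252.6 kN.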